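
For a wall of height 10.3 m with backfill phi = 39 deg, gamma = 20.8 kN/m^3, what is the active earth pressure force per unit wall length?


Compute active earth pressure coefficient:
Ka = tan^2(45 - phi/2) = tan^2(25.5) = 0.227506
Compute active force:
Pa = 0.5 * Ka * gamma * H^2
Pa = 0.5 * 0.227506 * 20.8 * 10.3^2
Pa = 251.02 kN/m


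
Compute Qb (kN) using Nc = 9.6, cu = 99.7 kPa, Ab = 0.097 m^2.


Using Qb = Nc * cu * Ab
Qb = 9.6 * 99.7 * 0.097
Qb = 92.84 kN


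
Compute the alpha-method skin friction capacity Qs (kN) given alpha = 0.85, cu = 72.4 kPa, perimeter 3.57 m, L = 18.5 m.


Result: 4064.41 kN

Derivation:
Using Qs = alpha * cu * perimeter * L
Qs = 0.85 * 72.4 * 3.57 * 18.5
Qs = 4064.41 kN


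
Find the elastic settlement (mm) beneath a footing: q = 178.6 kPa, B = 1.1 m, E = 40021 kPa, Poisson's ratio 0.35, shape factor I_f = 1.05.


Result: 4.523 mm

Derivation:
Using Se = q * B * (1 - nu^2) * I_f / E
1 - nu^2 = 1 - 0.35^2 = 0.8775
Se = 178.6 * 1.1 * 0.8775 * 1.05 / 40021
Se = 0.004523 m
Convert to mm: Se = 0.004523 * 1000 = 4.523 mm


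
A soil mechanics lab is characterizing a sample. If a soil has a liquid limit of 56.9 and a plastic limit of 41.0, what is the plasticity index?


Using PI = LL - PL
PI = 56.9 - 41.0
PI = 15.9


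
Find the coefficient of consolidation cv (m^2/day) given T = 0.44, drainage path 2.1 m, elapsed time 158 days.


Using cv = T * H_dr^2 / t
H_dr^2 = 2.1^2 = 4.41
cv = 0.44 * 4.41 / 158
cv = 0.01228 m^2/day


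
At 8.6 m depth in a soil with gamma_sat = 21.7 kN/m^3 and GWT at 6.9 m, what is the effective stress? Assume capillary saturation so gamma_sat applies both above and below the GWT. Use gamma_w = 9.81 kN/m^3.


Total stress = gamma_sat * depth
sigma = 21.7 * 8.6 = 186.62 kPa
Pore water pressure u = gamma_w * (depth - d_wt)
u = 9.81 * (8.6 - 6.9) = 16.677 kPa
Effective stress = sigma - u
sigma' = 186.62 - 16.677 = 169.94 kPa


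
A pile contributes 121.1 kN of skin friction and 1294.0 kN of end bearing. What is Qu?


Result: 1415.1 kN

Derivation:
Using Qu = Qf + Qb
Qu = 121.1 + 1294.0
Qu = 1415.1 kN


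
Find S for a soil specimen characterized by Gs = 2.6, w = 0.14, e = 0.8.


Using S = Gs * w / e
S = 2.6 * 0.14 / 0.8
S = 0.455


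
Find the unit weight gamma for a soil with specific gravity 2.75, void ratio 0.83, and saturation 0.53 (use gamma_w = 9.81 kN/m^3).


Result: 17.1 kN/m^3

Derivation:
Using gamma = gamma_w * (Gs + S*e) / (1 + e)
Numerator: Gs + S*e = 2.75 + 0.53*0.83 = 3.1899
Denominator: 1 + e = 1 + 0.83 = 1.83
gamma = 9.81 * 3.1899 / 1.83
gamma = 17.1 kN/m^3


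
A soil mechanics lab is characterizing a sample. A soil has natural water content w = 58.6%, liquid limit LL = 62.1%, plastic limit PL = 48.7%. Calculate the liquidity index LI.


First compute the plasticity index:
PI = LL - PL = 62.1 - 48.7 = 13.4
Then compute the liquidity index:
LI = (w - PL) / PI
LI = (58.6 - 48.7) / 13.4
LI = 0.739


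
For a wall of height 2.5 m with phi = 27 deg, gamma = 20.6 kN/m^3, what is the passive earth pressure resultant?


Compute passive earth pressure coefficient:
Kp = tan^2(45 + phi/2) = tan^2(58.5) = 2.66294
Compute passive force:
Pp = 0.5 * Kp * gamma * H^2
Pp = 0.5 * 2.66294 * 20.6 * 2.5^2
Pp = 171.43 kN/m


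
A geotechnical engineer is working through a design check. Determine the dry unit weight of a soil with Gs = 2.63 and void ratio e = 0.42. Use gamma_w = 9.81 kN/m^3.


Using gamma_d = Gs * gamma_w / (1 + e)
gamma_d = 2.63 * 9.81 / (1 + 0.42)
gamma_d = 2.63 * 9.81 / 1.42
gamma_d = 18.169 kN/m^3


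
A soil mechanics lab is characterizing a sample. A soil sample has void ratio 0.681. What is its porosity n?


Using the relation n = e / (1 + e)
n = 0.681 / (1 + 0.681)
n = 0.681 / 1.681
n = 0.4051


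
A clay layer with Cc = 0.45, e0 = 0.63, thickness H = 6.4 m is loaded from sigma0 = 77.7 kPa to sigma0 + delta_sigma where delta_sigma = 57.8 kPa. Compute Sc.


Using Sc = Cc * H / (1 + e0) * log10((sigma0 + delta_sigma) / sigma0)
Stress ratio = (77.7 + 57.8) / 77.7 = 1.74389
log10(1.74389) = 0.241518
Cc * H / (1 + e0) = 0.45 * 6.4 / (1 + 0.63) = 1.76687
Sc = 1.76687 * 0.241518
Sc = 0.4267 m


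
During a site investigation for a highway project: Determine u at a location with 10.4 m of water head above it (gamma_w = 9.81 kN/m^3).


Using u = gamma_w * h_w
u = 9.81 * 10.4
u = 102.02 kPa


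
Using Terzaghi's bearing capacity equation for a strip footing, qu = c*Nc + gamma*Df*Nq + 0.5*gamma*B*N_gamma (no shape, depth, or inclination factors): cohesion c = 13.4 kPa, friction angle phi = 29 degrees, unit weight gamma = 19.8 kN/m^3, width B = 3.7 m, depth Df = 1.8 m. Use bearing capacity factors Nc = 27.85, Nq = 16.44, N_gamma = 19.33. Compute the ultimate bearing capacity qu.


Compute qu = c*Nc + gamma*Df*Nq + 0.5*gamma*B*N_gamma
Term 1: 13.4 * 27.85 = 373.19
Term 2: 19.8 * 1.8 * 16.44 = 585.9216
Term 3: 0.5 * 19.8 * 3.7 * 19.33 = 708.0579
qu = 373.19 + 585.9216 + 708.0579
qu = 1667.17 kPa


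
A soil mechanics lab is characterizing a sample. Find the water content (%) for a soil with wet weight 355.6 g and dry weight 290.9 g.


Result: 22.24 %

Derivation:
Using w = (m_wet - m_dry) / m_dry * 100
m_wet - m_dry = 355.6 - 290.9 = 64.7 g
w = 64.7 / 290.9 * 100
w = 22.24 %


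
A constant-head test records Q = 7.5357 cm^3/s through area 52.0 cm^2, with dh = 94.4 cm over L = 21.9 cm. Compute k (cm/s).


Compute hydraulic gradient:
i = dh / L = 94.4 / 21.9 = 4.3105
Then apply Darcy's law:
k = Q / (A * i)
k = 7.5357 / (52.0 * 4.3105)
k = 7.5357 / 224.146
k = 0.03362 cm/s


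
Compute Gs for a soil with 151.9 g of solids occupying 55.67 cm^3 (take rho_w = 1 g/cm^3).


Using Gs = m_s / (V_s * rho_w)
Since rho_w = 1 g/cm^3:
Gs = 151.9 / 55.67
Gs = 2.729


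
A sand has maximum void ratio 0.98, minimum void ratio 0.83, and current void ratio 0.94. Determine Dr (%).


Using Dr = (e_max - e) / (e_max - e_min) * 100
e_max - e = 0.98 - 0.94 = 0.04
e_max - e_min = 0.98 - 0.83 = 0.15
Dr = 0.04 / 0.15 * 100
Dr = 26.67 %


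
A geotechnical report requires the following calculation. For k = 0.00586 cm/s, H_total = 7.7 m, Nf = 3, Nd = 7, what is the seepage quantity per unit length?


Result: 0.0001934 m^3/s per m

Derivation:
Convert k to m/s for unit consistency with H:
k = 0.00586 cm/s = 0.00586 / 100 m/s = 5.86e-05 m/s
Using q = k * H * Nf / Nd
Nf / Nd = 3 / 7 = 0.4286
q = 5.86e-05 * 7.7 * 0.4286
q = 0.0001934 m^3/s per m


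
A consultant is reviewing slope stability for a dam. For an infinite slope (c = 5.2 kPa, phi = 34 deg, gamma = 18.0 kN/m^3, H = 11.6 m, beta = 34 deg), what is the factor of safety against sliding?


Using Fs = c / (gamma*H*sin(beta)*cos(beta)) + tan(phi)/tan(beta)
Cohesion contribution = 5.2 / (18.0*11.6*sin(34)*cos(34))
Cohesion contribution = 0.0537201
Friction contribution = tan(34)/tan(34) = 1
Fs = 0.0537201 + 1
Fs = 1.054


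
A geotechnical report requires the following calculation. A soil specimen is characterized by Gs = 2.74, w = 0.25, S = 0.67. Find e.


Using the relation e = Gs * w / S
e = 2.74 * 0.25 / 0.67
e = 1.0224


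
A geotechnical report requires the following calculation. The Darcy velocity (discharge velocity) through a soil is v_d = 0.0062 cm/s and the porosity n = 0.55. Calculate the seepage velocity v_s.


Using v_s = v_d / n
v_s = 0.0062 / 0.55
v_s = 0.01127 cm/s


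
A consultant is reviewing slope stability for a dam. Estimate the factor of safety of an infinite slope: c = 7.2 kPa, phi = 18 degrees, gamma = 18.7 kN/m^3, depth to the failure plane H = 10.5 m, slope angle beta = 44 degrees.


Result: 0.41

Derivation:
Using Fs = c / (gamma*H*sin(beta)*cos(beta)) + tan(phi)/tan(beta)
Cohesion contribution = 7.2 / (18.7*10.5*sin(44)*cos(44))
Cohesion contribution = 0.0733831
Friction contribution = tan(18)/tan(44) = 0.336464
Fs = 0.0733831 + 0.336464
Fs = 0.41


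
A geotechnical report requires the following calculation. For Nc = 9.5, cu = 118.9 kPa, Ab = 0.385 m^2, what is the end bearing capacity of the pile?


Using Qb = Nc * cu * Ab
Qb = 9.5 * 118.9 * 0.385
Qb = 434.88 kN


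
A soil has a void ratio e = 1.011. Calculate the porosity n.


Using the relation n = e / (1 + e)
n = 1.011 / (1 + 1.011)
n = 1.011 / 2.011
n = 0.5027


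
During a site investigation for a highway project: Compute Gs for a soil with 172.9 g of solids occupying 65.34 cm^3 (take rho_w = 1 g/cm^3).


Result: 2.646

Derivation:
Using Gs = m_s / (V_s * rho_w)
Since rho_w = 1 g/cm^3:
Gs = 172.9 / 65.34
Gs = 2.646


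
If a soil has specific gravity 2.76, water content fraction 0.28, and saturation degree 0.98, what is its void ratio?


Using the relation e = Gs * w / S
e = 2.76 * 0.28 / 0.98
e = 0.7886


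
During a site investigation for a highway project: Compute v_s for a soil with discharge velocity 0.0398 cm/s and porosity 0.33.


Using v_s = v_d / n
v_s = 0.0398 / 0.33
v_s = 0.12061 cm/s


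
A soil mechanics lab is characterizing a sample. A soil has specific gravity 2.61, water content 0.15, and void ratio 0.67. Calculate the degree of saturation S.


Using S = Gs * w / e
S = 2.61 * 0.15 / 0.67
S = 0.5843


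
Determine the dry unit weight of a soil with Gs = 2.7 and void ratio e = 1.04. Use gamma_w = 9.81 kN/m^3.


Result: 12.984 kN/m^3

Derivation:
Using gamma_d = Gs * gamma_w / (1 + e)
gamma_d = 2.7 * 9.81 / (1 + 1.04)
gamma_d = 2.7 * 9.81 / 2.04
gamma_d = 12.984 kN/m^3


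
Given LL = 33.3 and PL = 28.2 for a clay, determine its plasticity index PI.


Using PI = LL - PL
PI = 33.3 - 28.2
PI = 5.1


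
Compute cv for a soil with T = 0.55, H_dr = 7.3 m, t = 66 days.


Using cv = T * H_dr^2 / t
H_dr^2 = 7.3^2 = 53.29
cv = 0.55 * 53.29 / 66
cv = 0.44408 m^2/day


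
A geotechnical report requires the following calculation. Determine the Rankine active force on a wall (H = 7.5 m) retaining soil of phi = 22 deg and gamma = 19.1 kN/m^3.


Result: 244.4 kN/m

Derivation:
Compute active earth pressure coefficient:
Ka = tan^2(45 - phi/2) = tan^2(34.0) = 0.454962
Compute active force:
Pa = 0.5 * Ka * gamma * H^2
Pa = 0.5 * 0.454962 * 19.1 * 7.5^2
Pa = 244.4 kN/m


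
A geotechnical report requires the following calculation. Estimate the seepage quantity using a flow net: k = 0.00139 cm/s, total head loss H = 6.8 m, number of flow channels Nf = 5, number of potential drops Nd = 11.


Result: 4.296e-05 m^3/s per m

Derivation:
Convert k to m/s for unit consistency with H:
k = 0.00139 cm/s = 0.00139 / 100 m/s = 1.39e-05 m/s
Using q = k * H * Nf / Nd
Nf / Nd = 5 / 11 = 0.4545
q = 1.39e-05 * 6.8 * 0.4545
q = 4.296e-05 m^3/s per m


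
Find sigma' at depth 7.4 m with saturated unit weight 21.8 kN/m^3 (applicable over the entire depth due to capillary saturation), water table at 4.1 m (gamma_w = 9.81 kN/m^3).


Result: 128.95 kPa

Derivation:
Total stress = gamma_sat * depth
sigma = 21.8 * 7.4 = 161.32 kPa
Pore water pressure u = gamma_w * (depth - d_wt)
u = 9.81 * (7.4 - 4.1) = 32.373 kPa
Effective stress = sigma - u
sigma' = 161.32 - 32.373 = 128.95 kPa


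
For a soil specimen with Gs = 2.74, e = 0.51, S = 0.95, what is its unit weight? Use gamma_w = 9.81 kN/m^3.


Using gamma = gamma_w * (Gs + S*e) / (1 + e)
Numerator: Gs + S*e = 2.74 + 0.95*0.51 = 3.2245
Denominator: 1 + e = 1 + 0.51 = 1.51
gamma = 9.81 * 3.2245 / 1.51
gamma = 20.949 kN/m^3


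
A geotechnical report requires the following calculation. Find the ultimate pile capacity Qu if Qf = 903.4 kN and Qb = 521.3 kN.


Using Qu = Qf + Qb
Qu = 903.4 + 521.3
Qu = 1424.7 kN


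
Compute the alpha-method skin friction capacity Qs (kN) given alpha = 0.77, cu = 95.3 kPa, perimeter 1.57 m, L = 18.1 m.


Result: 2085.27 kN

Derivation:
Using Qs = alpha * cu * perimeter * L
Qs = 0.77 * 95.3 * 1.57 * 18.1
Qs = 2085.27 kN


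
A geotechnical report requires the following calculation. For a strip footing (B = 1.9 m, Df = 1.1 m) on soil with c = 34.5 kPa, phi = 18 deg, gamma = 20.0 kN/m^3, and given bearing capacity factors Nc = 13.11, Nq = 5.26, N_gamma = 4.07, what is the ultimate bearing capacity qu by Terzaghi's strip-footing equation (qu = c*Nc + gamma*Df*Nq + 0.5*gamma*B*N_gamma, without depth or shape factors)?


Compute qu = c*Nc + gamma*Df*Nq + 0.5*gamma*B*N_gamma
Term 1: 34.5 * 13.11 = 452.295
Term 2: 20.0 * 1.1 * 5.26 = 115.72
Term 3: 0.5 * 20.0 * 1.9 * 4.07 = 77.33
qu = 452.295 + 115.72 + 77.33
qu = 645.35 kPa


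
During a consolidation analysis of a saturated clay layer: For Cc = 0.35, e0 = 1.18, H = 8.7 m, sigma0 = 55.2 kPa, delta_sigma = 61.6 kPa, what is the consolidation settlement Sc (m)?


Using Sc = Cc * H / (1 + e0) * log10((sigma0 + delta_sigma) / sigma0)
Stress ratio = (55.2 + 61.6) / 55.2 = 2.11594
log10(2.11594) = 0.325504
Cc * H / (1 + e0) = 0.35 * 8.7 / (1 + 1.18) = 1.39679
Sc = 1.39679 * 0.325504
Sc = 0.4547 m


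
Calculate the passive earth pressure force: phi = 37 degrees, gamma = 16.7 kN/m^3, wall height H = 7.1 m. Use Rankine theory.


Compute passive earth pressure coefficient:
Kp = tan^2(45 + phi/2) = tan^2(63.5) = 4.022791
Compute passive force:
Pp = 0.5 * Kp * gamma * H^2
Pp = 0.5 * 4.022791 * 16.7 * 7.1^2
Pp = 1693.29 kN/m


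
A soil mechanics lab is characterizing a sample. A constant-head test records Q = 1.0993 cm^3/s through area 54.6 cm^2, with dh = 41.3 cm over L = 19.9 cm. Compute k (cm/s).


Compute hydraulic gradient:
i = dh / L = 41.3 / 19.9 = 2.07538
Then apply Darcy's law:
k = Q / (A * i)
k = 1.0993 / (54.6 * 2.07538)
k = 1.0993 / 113.316
k = 0.009701 cm/s


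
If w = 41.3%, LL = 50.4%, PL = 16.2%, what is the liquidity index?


First compute the plasticity index:
PI = LL - PL = 50.4 - 16.2 = 34.2
Then compute the liquidity index:
LI = (w - PL) / PI
LI = (41.3 - 16.2) / 34.2
LI = 0.734


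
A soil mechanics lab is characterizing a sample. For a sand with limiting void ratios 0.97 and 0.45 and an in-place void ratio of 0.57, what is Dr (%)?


Using Dr = (e_max - e) / (e_max - e_min) * 100
e_max - e = 0.97 - 0.57 = 0.4
e_max - e_min = 0.97 - 0.45 = 0.52
Dr = 0.4 / 0.52 * 100
Dr = 76.92 %


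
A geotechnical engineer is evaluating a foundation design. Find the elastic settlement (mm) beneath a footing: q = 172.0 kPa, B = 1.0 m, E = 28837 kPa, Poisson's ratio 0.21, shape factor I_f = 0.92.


Using Se = q * B * (1 - nu^2) * I_f / E
1 - nu^2 = 1 - 0.21^2 = 0.9559
Se = 172.0 * 1.0 * 0.9559 * 0.92 / 28837
Se = 0.005245 m
Convert to mm: Se = 0.005245 * 1000 = 5.245 mm


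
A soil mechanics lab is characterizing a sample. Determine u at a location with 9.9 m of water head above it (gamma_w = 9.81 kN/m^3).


Using u = gamma_w * h_w
u = 9.81 * 9.9
u = 97.12 kPa


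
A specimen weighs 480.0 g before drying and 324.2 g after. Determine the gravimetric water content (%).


Result: 48.06 %

Derivation:
Using w = (m_wet - m_dry) / m_dry * 100
m_wet - m_dry = 480.0 - 324.2 = 155.8 g
w = 155.8 / 324.2 * 100
w = 48.06 %


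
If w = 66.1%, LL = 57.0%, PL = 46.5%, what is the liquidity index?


Result: 1.867

Derivation:
First compute the plasticity index:
PI = LL - PL = 57.0 - 46.5 = 10.5
Then compute the liquidity index:
LI = (w - PL) / PI
LI = (66.1 - 46.5) / 10.5
LI = 1.867


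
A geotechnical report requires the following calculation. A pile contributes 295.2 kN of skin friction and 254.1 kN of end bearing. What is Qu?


Result: 549.3 kN

Derivation:
Using Qu = Qf + Qb
Qu = 295.2 + 254.1
Qu = 549.3 kN


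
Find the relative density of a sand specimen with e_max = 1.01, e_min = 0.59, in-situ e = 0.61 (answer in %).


Result: 95.24 %

Derivation:
Using Dr = (e_max - e) / (e_max - e_min) * 100
e_max - e = 1.01 - 0.61 = 0.4
e_max - e_min = 1.01 - 0.59 = 0.42
Dr = 0.4 / 0.42 * 100
Dr = 95.24 %


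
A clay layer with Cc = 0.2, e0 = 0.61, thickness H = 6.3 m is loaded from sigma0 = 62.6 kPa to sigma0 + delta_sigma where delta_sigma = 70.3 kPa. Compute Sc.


Result: 0.2559 m

Derivation:
Using Sc = Cc * H / (1 + e0) * log10((sigma0 + delta_sigma) / sigma0)
Stress ratio = (62.6 + 70.3) / 62.6 = 2.123
log10(2.123) = 0.326951
Cc * H / (1 + e0) = 0.2 * 6.3 / (1 + 0.61) = 0.782609
Sc = 0.782609 * 0.326951
Sc = 0.2559 m


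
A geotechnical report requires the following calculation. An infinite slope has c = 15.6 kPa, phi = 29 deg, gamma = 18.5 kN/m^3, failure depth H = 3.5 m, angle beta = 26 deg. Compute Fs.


Result: 1.748

Derivation:
Using Fs = c / (gamma*H*sin(beta)*cos(beta)) + tan(phi)/tan(beta)
Cohesion contribution = 15.6 / (18.5*3.5*sin(26)*cos(26))
Cohesion contribution = 0.611481
Friction contribution = tan(29)/tan(26) = 1.1365
Fs = 0.611481 + 1.1365
Fs = 1.748


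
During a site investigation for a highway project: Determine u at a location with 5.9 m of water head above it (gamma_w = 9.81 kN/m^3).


Using u = gamma_w * h_w
u = 9.81 * 5.9
u = 57.88 kPa


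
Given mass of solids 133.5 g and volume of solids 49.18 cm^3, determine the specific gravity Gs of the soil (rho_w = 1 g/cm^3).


Using Gs = m_s / (V_s * rho_w)
Since rho_w = 1 g/cm^3:
Gs = 133.5 / 49.18
Gs = 2.715


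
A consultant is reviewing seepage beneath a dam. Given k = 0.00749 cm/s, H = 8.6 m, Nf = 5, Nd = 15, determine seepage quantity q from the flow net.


Convert k to m/s for unit consistency with H:
k = 0.00749 cm/s = 0.00749 / 100 m/s = 7.49e-05 m/s
Using q = k * H * Nf / Nd
Nf / Nd = 5 / 15 = 0.3333
q = 7.49e-05 * 8.6 * 0.3333
q = 0.0002147 m^3/s per m


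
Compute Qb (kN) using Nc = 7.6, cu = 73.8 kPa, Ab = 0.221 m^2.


Using Qb = Nc * cu * Ab
Qb = 7.6 * 73.8 * 0.221
Qb = 123.95 kN


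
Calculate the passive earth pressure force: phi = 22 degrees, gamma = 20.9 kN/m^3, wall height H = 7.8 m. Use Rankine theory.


Result: 1397.43 kN/m

Derivation:
Compute passive earth pressure coefficient:
Kp = tan^2(45 + phi/2) = tan^2(56.0) = 2.197987
Compute passive force:
Pp = 0.5 * Kp * gamma * H^2
Pp = 0.5 * 2.197987 * 20.9 * 7.8^2
Pp = 1397.43 kN/m


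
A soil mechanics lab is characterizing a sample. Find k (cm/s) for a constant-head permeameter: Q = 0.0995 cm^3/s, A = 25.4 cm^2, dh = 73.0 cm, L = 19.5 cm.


Compute hydraulic gradient:
i = dh / L = 73.0 / 19.5 = 3.74359
Then apply Darcy's law:
k = Q / (A * i)
k = 0.0995 / (25.4 * 3.74359)
k = 0.0995 / 95.0872
k = 0.001046 cm/s


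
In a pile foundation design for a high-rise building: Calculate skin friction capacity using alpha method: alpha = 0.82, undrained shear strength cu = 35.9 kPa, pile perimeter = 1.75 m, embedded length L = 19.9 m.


Using Qs = alpha * cu * perimeter * L
Qs = 0.82 * 35.9 * 1.75 * 19.9
Qs = 1025.18 kN


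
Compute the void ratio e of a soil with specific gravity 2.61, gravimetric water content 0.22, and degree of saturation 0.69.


Using the relation e = Gs * w / S
e = 2.61 * 0.22 / 0.69
e = 0.8322


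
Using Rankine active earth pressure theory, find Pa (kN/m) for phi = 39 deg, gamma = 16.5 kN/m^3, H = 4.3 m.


Result: 34.7 kN/m

Derivation:
Compute active earth pressure coefficient:
Ka = tan^2(45 - phi/2) = tan^2(25.5) = 0.227506
Compute active force:
Pa = 0.5 * Ka * gamma * H^2
Pa = 0.5 * 0.227506 * 16.5 * 4.3^2
Pa = 34.7 kN/m


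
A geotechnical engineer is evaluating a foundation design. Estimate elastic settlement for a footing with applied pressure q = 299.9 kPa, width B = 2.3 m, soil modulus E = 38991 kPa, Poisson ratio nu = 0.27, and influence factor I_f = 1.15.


Using Se = q * B * (1 - nu^2) * I_f / E
1 - nu^2 = 1 - 0.27^2 = 0.9271
Se = 299.9 * 2.3 * 0.9271 * 1.15 / 38991
Se = 0.018861 m
Convert to mm: Se = 0.018861 * 1000 = 18.861 mm


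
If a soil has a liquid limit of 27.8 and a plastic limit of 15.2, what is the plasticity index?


Using PI = LL - PL
PI = 27.8 - 15.2
PI = 12.6


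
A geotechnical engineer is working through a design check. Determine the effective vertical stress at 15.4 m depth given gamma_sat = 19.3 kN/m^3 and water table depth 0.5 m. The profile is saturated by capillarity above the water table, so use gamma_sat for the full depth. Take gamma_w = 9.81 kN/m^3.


Total stress = gamma_sat * depth
sigma = 19.3 * 15.4 = 297.22 kPa
Pore water pressure u = gamma_w * (depth - d_wt)
u = 9.81 * (15.4 - 0.5) = 146.169 kPa
Effective stress = sigma - u
sigma' = 297.22 - 146.169 = 151.05 kPa


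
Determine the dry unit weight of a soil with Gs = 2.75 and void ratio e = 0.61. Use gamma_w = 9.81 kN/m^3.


Result: 16.756 kN/m^3

Derivation:
Using gamma_d = Gs * gamma_w / (1 + e)
gamma_d = 2.75 * 9.81 / (1 + 0.61)
gamma_d = 2.75 * 9.81 / 1.61
gamma_d = 16.756 kN/m^3


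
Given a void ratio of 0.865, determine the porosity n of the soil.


Using the relation n = e / (1 + e)
n = 0.865 / (1 + 0.865)
n = 0.865 / 1.865
n = 0.4638


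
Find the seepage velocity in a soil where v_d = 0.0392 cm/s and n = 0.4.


Result: 0.098 cm/s

Derivation:
Using v_s = v_d / n
v_s = 0.0392 / 0.4
v_s = 0.098 cm/s


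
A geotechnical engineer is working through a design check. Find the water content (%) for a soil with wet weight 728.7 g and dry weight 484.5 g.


Using w = (m_wet - m_dry) / m_dry * 100
m_wet - m_dry = 728.7 - 484.5 = 244.2 g
w = 244.2 / 484.5 * 100
w = 50.4 %


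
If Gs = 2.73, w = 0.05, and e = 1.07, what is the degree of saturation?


Result: 0.1276

Derivation:
Using S = Gs * w / e
S = 2.73 * 0.05 / 1.07
S = 0.1276


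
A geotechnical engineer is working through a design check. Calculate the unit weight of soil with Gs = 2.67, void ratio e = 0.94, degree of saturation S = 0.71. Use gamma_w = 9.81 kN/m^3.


Using gamma = gamma_w * (Gs + S*e) / (1 + e)
Numerator: Gs + S*e = 2.67 + 0.71*0.94 = 3.3374
Denominator: 1 + e = 1 + 0.94 = 1.94
gamma = 9.81 * 3.3374 / 1.94
gamma = 16.876 kN/m^3


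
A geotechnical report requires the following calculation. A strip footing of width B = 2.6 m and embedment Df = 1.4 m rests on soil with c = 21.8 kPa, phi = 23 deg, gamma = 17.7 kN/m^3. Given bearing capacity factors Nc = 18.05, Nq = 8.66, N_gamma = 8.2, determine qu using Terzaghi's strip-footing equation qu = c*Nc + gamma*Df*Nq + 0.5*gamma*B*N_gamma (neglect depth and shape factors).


Compute qu = c*Nc + gamma*Df*Nq + 0.5*gamma*B*N_gamma
Term 1: 21.8 * 18.05 = 393.49
Term 2: 17.7 * 1.4 * 8.66 = 214.5948
Term 3: 0.5 * 17.7 * 2.6 * 8.2 = 188.682
qu = 393.49 + 214.5948 + 188.682
qu = 796.77 kPa


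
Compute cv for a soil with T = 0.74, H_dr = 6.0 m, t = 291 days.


Using cv = T * H_dr^2 / t
H_dr^2 = 6.0^2 = 36.0
cv = 0.74 * 36.0 / 291
cv = 0.09155 m^2/day


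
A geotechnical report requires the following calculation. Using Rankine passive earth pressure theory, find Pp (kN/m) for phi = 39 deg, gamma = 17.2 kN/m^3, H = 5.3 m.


Compute passive earth pressure coefficient:
Kp = tan^2(45 + phi/2) = tan^2(64.5) = 4.395495
Compute passive force:
Pp = 0.5 * Kp * gamma * H^2
Pp = 0.5 * 4.395495 * 17.2 * 5.3^2
Pp = 1061.84 kN/m


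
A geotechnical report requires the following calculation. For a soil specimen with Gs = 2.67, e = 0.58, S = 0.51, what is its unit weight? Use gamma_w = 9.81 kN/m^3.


Using gamma = gamma_w * (Gs + S*e) / (1 + e)
Numerator: Gs + S*e = 2.67 + 0.51*0.58 = 2.9658
Denominator: 1 + e = 1 + 0.58 = 1.58
gamma = 9.81 * 2.9658 / 1.58
gamma = 18.414 kN/m^3


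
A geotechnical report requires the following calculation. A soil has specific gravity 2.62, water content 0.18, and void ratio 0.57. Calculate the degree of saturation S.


Result: 0.8274

Derivation:
Using S = Gs * w / e
S = 2.62 * 0.18 / 0.57
S = 0.8274


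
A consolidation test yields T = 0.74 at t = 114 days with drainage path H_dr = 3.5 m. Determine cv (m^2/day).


Using cv = T * H_dr^2 / t
H_dr^2 = 3.5^2 = 12.25
cv = 0.74 * 12.25 / 114
cv = 0.07952 m^2/day


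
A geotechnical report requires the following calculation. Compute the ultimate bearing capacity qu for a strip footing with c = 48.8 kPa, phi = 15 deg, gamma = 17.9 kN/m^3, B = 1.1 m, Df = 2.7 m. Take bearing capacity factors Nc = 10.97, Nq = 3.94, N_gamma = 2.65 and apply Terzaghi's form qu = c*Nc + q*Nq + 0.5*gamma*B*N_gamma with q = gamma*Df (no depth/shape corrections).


Compute qu = c*Nc + gamma*Df*Nq + 0.5*gamma*B*N_gamma
Term 1: 48.8 * 10.97 = 535.336
Term 2: 17.9 * 2.7 * 3.94 = 190.4202
Term 3: 0.5 * 17.9 * 1.1 * 2.65 = 26.08925
qu = 535.336 + 190.4202 + 26.08925
qu = 751.85 kPa


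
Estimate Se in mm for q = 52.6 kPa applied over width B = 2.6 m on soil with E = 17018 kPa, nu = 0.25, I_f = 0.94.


Using Se = q * B * (1 - nu^2) * I_f / E
1 - nu^2 = 1 - 0.25^2 = 0.9375
Se = 52.6 * 2.6 * 0.9375 * 0.94 / 17018
Se = 0.007082 m
Convert to mm: Se = 0.007082 * 1000 = 7.082 mm


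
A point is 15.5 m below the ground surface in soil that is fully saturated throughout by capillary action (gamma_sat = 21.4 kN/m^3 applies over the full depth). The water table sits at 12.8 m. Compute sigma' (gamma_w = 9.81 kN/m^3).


Total stress = gamma_sat * depth
sigma = 21.4 * 15.5 = 331.7 kPa
Pore water pressure u = gamma_w * (depth - d_wt)
u = 9.81 * (15.5 - 12.8) = 26.487 kPa
Effective stress = sigma - u
sigma' = 331.7 - 26.487 = 305.21 kPa


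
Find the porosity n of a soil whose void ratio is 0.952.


Using the relation n = e / (1 + e)
n = 0.952 / (1 + 0.952)
n = 0.952 / 1.952
n = 0.4877


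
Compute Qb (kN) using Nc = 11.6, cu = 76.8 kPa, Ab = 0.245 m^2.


Using Qb = Nc * cu * Ab
Qb = 11.6 * 76.8 * 0.245
Qb = 218.27 kN


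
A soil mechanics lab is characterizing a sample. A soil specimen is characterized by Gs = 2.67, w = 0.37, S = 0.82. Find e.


Result: 1.2048

Derivation:
Using the relation e = Gs * w / S
e = 2.67 * 0.37 / 0.82
e = 1.2048


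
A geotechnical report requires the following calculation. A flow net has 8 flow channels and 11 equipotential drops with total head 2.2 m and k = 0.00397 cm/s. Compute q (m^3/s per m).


Convert k to m/s for unit consistency with H:
k = 0.00397 cm/s = 0.00397 / 100 m/s = 3.97e-05 m/s
Using q = k * H * Nf / Nd
Nf / Nd = 8 / 11 = 0.7273
q = 3.97e-05 * 2.2 * 0.7273
q = 6.352e-05 m^3/s per m


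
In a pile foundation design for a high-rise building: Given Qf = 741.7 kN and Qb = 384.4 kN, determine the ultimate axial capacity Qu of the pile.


Using Qu = Qf + Qb
Qu = 741.7 + 384.4
Qu = 1126.1 kN


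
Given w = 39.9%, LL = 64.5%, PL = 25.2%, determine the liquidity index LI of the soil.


First compute the plasticity index:
PI = LL - PL = 64.5 - 25.2 = 39.3
Then compute the liquidity index:
LI = (w - PL) / PI
LI = (39.9 - 25.2) / 39.3
LI = 0.374


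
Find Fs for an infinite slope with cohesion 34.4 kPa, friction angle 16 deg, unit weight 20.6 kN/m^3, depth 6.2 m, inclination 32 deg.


Using Fs = c / (gamma*H*sin(beta)*cos(beta)) + tan(phi)/tan(beta)
Cohesion contribution = 34.4 / (20.6*6.2*sin(32)*cos(32))
Cohesion contribution = 0.599335
Friction contribution = tan(16)/tan(32) = 0.458889
Fs = 0.599335 + 0.458889
Fs = 1.058


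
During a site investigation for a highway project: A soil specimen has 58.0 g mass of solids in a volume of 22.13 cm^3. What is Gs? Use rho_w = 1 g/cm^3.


Using Gs = m_s / (V_s * rho_w)
Since rho_w = 1 g/cm^3:
Gs = 58.0 / 22.13
Gs = 2.621


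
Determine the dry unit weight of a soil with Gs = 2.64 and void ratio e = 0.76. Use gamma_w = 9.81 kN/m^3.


Result: 14.715 kN/m^3

Derivation:
Using gamma_d = Gs * gamma_w / (1 + e)
gamma_d = 2.64 * 9.81 / (1 + 0.76)
gamma_d = 2.64 * 9.81 / 1.76
gamma_d = 14.715 kN/m^3


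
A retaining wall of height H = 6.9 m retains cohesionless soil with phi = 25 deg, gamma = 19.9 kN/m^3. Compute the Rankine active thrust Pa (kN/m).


Result: 192.26 kN/m

Derivation:
Compute active earth pressure coefficient:
Ka = tan^2(45 - phi/2) = tan^2(32.5) = 0.405859
Compute active force:
Pa = 0.5 * Ka * gamma * H^2
Pa = 0.5 * 0.405859 * 19.9 * 6.9^2
Pa = 192.26 kN/m


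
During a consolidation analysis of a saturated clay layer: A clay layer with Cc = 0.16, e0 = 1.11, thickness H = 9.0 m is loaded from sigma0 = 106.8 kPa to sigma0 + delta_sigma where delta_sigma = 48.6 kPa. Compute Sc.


Result: 0.1112 m

Derivation:
Using Sc = Cc * H / (1 + e0) * log10((sigma0 + delta_sigma) / sigma0)
Stress ratio = (106.8 + 48.6) / 106.8 = 1.45506
log10(1.45506) = 0.16288
Cc * H / (1 + e0) = 0.16 * 9.0 / (1 + 1.11) = 0.682464
Sc = 0.682464 * 0.16288
Sc = 0.1112 m


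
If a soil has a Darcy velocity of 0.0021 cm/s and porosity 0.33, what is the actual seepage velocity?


Using v_s = v_d / n
v_s = 0.0021 / 0.33
v_s = 0.00636 cm/s


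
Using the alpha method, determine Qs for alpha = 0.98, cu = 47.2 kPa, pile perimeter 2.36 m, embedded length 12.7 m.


Using Qs = alpha * cu * perimeter * L
Qs = 0.98 * 47.2 * 2.36 * 12.7
Qs = 1386.38 kN


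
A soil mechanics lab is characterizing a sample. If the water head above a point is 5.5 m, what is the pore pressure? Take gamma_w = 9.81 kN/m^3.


Using u = gamma_w * h_w
u = 9.81 * 5.5
u = 53.96 kPa


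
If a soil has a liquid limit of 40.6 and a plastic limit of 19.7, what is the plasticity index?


Result: 20.9

Derivation:
Using PI = LL - PL
PI = 40.6 - 19.7
PI = 20.9


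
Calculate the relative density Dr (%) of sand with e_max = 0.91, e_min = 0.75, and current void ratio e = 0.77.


Using Dr = (e_max - e) / (e_max - e_min) * 100
e_max - e = 0.91 - 0.77 = 0.14
e_max - e_min = 0.91 - 0.75 = 0.16
Dr = 0.14 / 0.16 * 100
Dr = 87.5 %


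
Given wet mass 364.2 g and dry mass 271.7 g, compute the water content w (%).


Result: 34.04 %

Derivation:
Using w = (m_wet - m_dry) / m_dry * 100
m_wet - m_dry = 364.2 - 271.7 = 92.5 g
w = 92.5 / 271.7 * 100
w = 34.04 %


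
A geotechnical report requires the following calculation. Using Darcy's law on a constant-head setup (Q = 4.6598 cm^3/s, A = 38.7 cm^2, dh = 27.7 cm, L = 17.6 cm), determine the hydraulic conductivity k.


Compute hydraulic gradient:
i = dh / L = 27.7 / 17.6 = 1.57386
Then apply Darcy's law:
k = Q / (A * i)
k = 4.6598 / (38.7 * 1.57386)
k = 4.6598 / 60.9085
k = 0.076505 cm/s


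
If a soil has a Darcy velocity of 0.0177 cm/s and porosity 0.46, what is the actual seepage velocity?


Using v_s = v_d / n
v_s = 0.0177 / 0.46
v_s = 0.03848 cm/s


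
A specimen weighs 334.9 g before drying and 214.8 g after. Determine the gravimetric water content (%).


Using w = (m_wet - m_dry) / m_dry * 100
m_wet - m_dry = 334.9 - 214.8 = 120.1 g
w = 120.1 / 214.8 * 100
w = 55.91 %


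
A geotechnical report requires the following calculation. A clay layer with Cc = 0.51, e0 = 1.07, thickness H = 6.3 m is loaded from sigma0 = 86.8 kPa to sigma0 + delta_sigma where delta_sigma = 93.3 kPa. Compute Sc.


Using Sc = Cc * H / (1 + e0) * log10((sigma0 + delta_sigma) / sigma0)
Stress ratio = (86.8 + 93.3) / 86.8 = 2.07488
log10(2.07488) = 0.316994
Cc * H / (1 + e0) = 0.51 * 6.3 / (1 + 1.07) = 1.55217
Sc = 1.55217 * 0.316994
Sc = 0.492 m


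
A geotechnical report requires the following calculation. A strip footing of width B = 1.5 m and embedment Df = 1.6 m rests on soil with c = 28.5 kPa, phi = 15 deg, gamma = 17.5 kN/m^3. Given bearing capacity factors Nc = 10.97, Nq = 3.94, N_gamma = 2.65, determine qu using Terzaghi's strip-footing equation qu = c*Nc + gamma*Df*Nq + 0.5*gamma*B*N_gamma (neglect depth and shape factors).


Compute qu = c*Nc + gamma*Df*Nq + 0.5*gamma*B*N_gamma
Term 1: 28.5 * 10.97 = 312.645
Term 2: 17.5 * 1.6 * 3.94 = 110.32
Term 3: 0.5 * 17.5 * 1.5 * 2.65 = 34.78125
qu = 312.645 + 110.32 + 34.78125
qu = 457.75 kPa


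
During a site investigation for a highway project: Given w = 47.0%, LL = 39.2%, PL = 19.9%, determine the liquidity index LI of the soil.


Result: 1.404

Derivation:
First compute the plasticity index:
PI = LL - PL = 39.2 - 19.9 = 19.3
Then compute the liquidity index:
LI = (w - PL) / PI
LI = (47.0 - 19.9) / 19.3
LI = 1.404


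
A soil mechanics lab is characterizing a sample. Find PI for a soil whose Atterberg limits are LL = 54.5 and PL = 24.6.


Using PI = LL - PL
PI = 54.5 - 24.6
PI = 29.9


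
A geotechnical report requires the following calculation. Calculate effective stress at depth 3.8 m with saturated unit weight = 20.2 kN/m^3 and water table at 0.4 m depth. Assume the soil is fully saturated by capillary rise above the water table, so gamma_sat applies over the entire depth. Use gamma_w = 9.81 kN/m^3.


Total stress = gamma_sat * depth
sigma = 20.2 * 3.8 = 76.76 kPa
Pore water pressure u = gamma_w * (depth - d_wt)
u = 9.81 * (3.8 - 0.4) = 33.354 kPa
Effective stress = sigma - u
sigma' = 76.76 - 33.354 = 43.41 kPa


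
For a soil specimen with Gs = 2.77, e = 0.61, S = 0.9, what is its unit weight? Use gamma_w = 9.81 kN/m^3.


Result: 20.223 kN/m^3

Derivation:
Using gamma = gamma_w * (Gs + S*e) / (1 + e)
Numerator: Gs + S*e = 2.77 + 0.9*0.61 = 3.319
Denominator: 1 + e = 1 + 0.61 = 1.61
gamma = 9.81 * 3.319 / 1.61
gamma = 20.223 kN/m^3


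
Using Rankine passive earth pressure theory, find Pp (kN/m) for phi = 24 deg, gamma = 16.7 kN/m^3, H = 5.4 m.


Compute passive earth pressure coefficient:
Kp = tan^2(45 + phi/2) = tan^2(57.0) = 2.371184
Compute passive force:
Pp = 0.5 * Kp * gamma * H^2
Pp = 0.5 * 2.371184 * 16.7 * 5.4^2
Pp = 577.35 kN/m


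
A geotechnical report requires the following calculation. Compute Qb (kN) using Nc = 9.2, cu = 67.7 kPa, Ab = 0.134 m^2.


Result: 83.46 kN

Derivation:
Using Qb = Nc * cu * Ab
Qb = 9.2 * 67.7 * 0.134
Qb = 83.46 kN


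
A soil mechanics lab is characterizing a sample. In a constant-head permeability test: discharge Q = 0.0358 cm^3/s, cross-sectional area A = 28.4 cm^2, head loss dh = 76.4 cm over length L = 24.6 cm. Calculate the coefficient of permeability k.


Compute hydraulic gradient:
i = dh / L = 76.4 / 24.6 = 3.10569
Then apply Darcy's law:
k = Q / (A * i)
k = 0.0358 / (28.4 * 3.10569)
k = 0.0358 / 88.2016
k = 0.000406 cm/s


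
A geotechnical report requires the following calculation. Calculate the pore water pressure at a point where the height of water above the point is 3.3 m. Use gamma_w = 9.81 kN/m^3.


Using u = gamma_w * h_w
u = 9.81 * 3.3
u = 32.37 kPa


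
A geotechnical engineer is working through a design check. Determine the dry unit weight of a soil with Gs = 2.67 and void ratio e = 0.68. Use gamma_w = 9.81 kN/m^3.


Result: 15.591 kN/m^3

Derivation:
Using gamma_d = Gs * gamma_w / (1 + e)
gamma_d = 2.67 * 9.81 / (1 + 0.68)
gamma_d = 2.67 * 9.81 / 1.68
gamma_d = 15.591 kN/m^3


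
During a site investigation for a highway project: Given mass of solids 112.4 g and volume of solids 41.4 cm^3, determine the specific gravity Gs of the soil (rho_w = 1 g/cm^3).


Result: 2.715

Derivation:
Using Gs = m_s / (V_s * rho_w)
Since rho_w = 1 g/cm^3:
Gs = 112.4 / 41.4
Gs = 2.715


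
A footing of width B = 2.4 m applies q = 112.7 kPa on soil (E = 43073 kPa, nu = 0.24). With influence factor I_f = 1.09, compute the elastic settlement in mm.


Using Se = q * B * (1 - nu^2) * I_f / E
1 - nu^2 = 1 - 0.24^2 = 0.9424
Se = 112.7 * 2.4 * 0.9424 * 1.09 / 43073
Se = 0.006450 m
Convert to mm: Se = 0.006450 * 1000 = 6.45 mm


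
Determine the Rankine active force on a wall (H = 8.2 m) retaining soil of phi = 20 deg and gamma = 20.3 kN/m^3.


Compute active earth pressure coefficient:
Ka = tan^2(45 - phi/2) = tan^2(35.0) = 0.490291
Compute active force:
Pa = 0.5 * Ka * gamma * H^2
Pa = 0.5 * 0.490291 * 20.3 * 8.2^2
Pa = 334.62 kN/m


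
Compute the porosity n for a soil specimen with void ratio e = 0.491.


Using the relation n = e / (1 + e)
n = 0.491 / (1 + 0.491)
n = 0.491 / 1.491
n = 0.3293


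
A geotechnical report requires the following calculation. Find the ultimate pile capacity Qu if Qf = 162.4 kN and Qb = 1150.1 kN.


Using Qu = Qf + Qb
Qu = 162.4 + 1150.1
Qu = 1312.5 kN


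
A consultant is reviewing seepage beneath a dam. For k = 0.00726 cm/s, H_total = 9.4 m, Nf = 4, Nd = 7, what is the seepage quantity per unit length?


Convert k to m/s for unit consistency with H:
k = 0.00726 cm/s = 0.00726 / 100 m/s = 7.26e-05 m/s
Using q = k * H * Nf / Nd
Nf / Nd = 4 / 7 = 0.5714
q = 7.26e-05 * 9.4 * 0.5714
q = 0.00039 m^3/s per m


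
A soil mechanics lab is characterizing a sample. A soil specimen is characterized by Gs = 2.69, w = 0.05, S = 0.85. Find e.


Using the relation e = Gs * w / S
e = 2.69 * 0.05 / 0.85
e = 0.1582


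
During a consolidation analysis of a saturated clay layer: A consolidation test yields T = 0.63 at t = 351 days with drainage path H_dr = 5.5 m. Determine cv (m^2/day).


Using cv = T * H_dr^2 / t
H_dr^2 = 5.5^2 = 30.25
cv = 0.63 * 30.25 / 351
cv = 0.05429 m^2/day


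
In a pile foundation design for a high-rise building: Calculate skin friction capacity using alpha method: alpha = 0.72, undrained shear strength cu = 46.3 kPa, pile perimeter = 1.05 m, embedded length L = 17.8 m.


Using Qs = alpha * cu * perimeter * L
Qs = 0.72 * 46.3 * 1.05 * 17.8
Qs = 623.05 kN


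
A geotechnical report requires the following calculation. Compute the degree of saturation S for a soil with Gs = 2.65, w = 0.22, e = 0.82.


Result: 0.711

Derivation:
Using S = Gs * w / e
S = 2.65 * 0.22 / 0.82
S = 0.711


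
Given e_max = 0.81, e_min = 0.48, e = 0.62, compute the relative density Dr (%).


Result: 57.58 %

Derivation:
Using Dr = (e_max - e) / (e_max - e_min) * 100
e_max - e = 0.81 - 0.62 = 0.19
e_max - e_min = 0.81 - 0.48 = 0.33
Dr = 0.19 / 0.33 * 100
Dr = 57.58 %


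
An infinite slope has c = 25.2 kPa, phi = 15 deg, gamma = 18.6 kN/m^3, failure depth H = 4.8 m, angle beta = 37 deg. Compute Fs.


Using Fs = c / (gamma*H*sin(beta)*cos(beta)) + tan(phi)/tan(beta)
Cohesion contribution = 25.2 / (18.6*4.8*sin(37)*cos(37))
Cohesion contribution = 0.587266
Friction contribution = tan(15)/tan(37) = 0.355581
Fs = 0.587266 + 0.355581
Fs = 0.943


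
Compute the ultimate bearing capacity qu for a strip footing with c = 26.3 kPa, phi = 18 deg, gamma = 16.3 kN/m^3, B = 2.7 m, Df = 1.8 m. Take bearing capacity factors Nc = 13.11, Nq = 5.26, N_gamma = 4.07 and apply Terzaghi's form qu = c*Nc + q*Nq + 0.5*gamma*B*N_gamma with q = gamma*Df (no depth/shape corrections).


Compute qu = c*Nc + gamma*Df*Nq + 0.5*gamma*B*N_gamma
Term 1: 26.3 * 13.11 = 344.793
Term 2: 16.3 * 1.8 * 5.26 = 154.3284
Term 3: 0.5 * 16.3 * 2.7 * 4.07 = 89.56035
qu = 344.793 + 154.3284 + 89.56035
qu = 588.68 kPa


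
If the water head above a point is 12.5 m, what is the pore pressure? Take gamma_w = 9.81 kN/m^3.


Result: 122.62 kPa

Derivation:
Using u = gamma_w * h_w
u = 9.81 * 12.5
u = 122.62 kPa


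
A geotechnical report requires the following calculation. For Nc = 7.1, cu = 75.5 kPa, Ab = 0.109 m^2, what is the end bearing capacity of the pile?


Result: 58.43 kN

Derivation:
Using Qb = Nc * cu * Ab
Qb = 7.1 * 75.5 * 0.109
Qb = 58.43 kN


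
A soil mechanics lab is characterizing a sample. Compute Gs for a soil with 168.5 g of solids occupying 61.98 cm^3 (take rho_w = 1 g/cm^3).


Using Gs = m_s / (V_s * rho_w)
Since rho_w = 1 g/cm^3:
Gs = 168.5 / 61.98
Gs = 2.719


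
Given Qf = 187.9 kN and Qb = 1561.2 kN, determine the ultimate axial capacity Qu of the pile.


Using Qu = Qf + Qb
Qu = 187.9 + 1561.2
Qu = 1749.1 kN


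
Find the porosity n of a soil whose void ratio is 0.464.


Using the relation n = e / (1 + e)
n = 0.464 / (1 + 0.464)
n = 0.464 / 1.464
n = 0.3169


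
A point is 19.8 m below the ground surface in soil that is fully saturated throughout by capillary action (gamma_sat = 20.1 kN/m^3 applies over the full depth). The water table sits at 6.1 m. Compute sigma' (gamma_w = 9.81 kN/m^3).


Total stress = gamma_sat * depth
sigma = 20.1 * 19.8 = 397.98 kPa
Pore water pressure u = gamma_w * (depth - d_wt)
u = 9.81 * (19.8 - 6.1) = 134.397 kPa
Effective stress = sigma - u
sigma' = 397.98 - 134.397 = 263.58 kPa


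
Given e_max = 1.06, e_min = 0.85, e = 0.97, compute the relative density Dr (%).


Result: 42.86 %

Derivation:
Using Dr = (e_max - e) / (e_max - e_min) * 100
e_max - e = 1.06 - 0.97 = 0.09
e_max - e_min = 1.06 - 0.85 = 0.21
Dr = 0.09 / 0.21 * 100
Dr = 42.86 %
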